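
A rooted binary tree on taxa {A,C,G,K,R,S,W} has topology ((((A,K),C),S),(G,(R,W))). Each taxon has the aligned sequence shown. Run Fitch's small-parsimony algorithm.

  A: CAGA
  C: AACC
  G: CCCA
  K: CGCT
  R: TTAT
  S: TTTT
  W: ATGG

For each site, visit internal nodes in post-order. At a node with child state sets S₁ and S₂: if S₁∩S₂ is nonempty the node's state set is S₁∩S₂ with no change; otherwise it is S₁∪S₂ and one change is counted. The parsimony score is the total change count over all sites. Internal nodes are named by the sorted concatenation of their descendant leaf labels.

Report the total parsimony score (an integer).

site 0, node AK: A={C} ∩ K={C} → {C} (+0)
site 0, node ACK: AK={C} ∪ C={A} → {A,C} (+1)
site 0, node ACKS: ACK={A,C} ∪ S={T} → {A,C,T} (+1)
site 0, node RW: R={T} ∪ W={A} → {A,T} (+1)
site 0, node GRW: G={C} ∪ RW={A,T} → {A,C,T} (+1)
site 0, node ACGKRSW: ACKS={A,C,T} ∩ GRW={A,C,T} → {A,C,T} (+0)
site 1, node AK: A={A} ∪ K={G} → {A,G} (+1)
site 1, node ACK: AK={A,G} ∩ C={A} → {A} (+0)
site 1, node ACKS: ACK={A} ∪ S={T} → {A,T} (+1)
site 1, node RW: R={T} ∩ W={T} → {T} (+0)
site 1, node GRW: G={C} ∪ RW={T} → {C,T} (+1)
site 1, node ACGKRSW: ACKS={A,T} ∩ GRW={C,T} → {T} (+0)
site 2, node AK: A={G} ∪ K={C} → {C,G} (+1)
site 2, node ACK: AK={C,G} ∩ C={C} → {C} (+0)
site 2, node ACKS: ACK={C} ∪ S={T} → {C,T} (+1)
site 2, node RW: R={A} ∪ W={G} → {A,G} (+1)
site 2, node GRW: G={C} ∪ RW={A,G} → {A,C,G} (+1)
site 2, node ACGKRSW: ACKS={C,T} ∩ GRW={A,C,G} → {C} (+0)
site 3, node AK: A={A} ∪ K={T} → {A,T} (+1)
site 3, node ACK: AK={A,T} ∪ C={C} → {A,C,T} (+1)
site 3, node ACKS: ACK={A,C,T} ∩ S={T} → {T} (+0)
site 3, node RW: R={T} ∪ W={G} → {G,T} (+1)
site 3, node GRW: G={A} ∪ RW={G,T} → {A,G,T} (+1)
site 3, node ACGKRSW: ACKS={T} ∩ GRW={A,G,T} → {T} (+0)
per-site changes: [4, 3, 4, 4]; total = 15

15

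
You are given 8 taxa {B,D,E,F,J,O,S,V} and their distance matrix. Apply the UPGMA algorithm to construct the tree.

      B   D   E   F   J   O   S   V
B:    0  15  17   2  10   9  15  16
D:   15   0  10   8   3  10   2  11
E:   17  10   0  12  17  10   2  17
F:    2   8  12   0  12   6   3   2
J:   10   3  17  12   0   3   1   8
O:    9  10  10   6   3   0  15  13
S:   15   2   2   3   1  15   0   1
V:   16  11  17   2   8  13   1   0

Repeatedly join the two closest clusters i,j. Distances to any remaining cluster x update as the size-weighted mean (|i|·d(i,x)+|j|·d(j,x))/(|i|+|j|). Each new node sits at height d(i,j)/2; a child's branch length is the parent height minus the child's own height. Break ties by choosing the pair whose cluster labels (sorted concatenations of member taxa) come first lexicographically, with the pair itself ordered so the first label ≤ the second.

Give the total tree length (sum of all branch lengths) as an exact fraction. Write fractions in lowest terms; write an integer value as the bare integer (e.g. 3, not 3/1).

2273/84

iteration 1: select J,S (d=1); attach at lengths (1/2, 1/2); label the merged cluster JS
  updated: d(B,JS)=25/2, d(D,JS)=5/2, d(E,JS)=19/2, d(F,JS)=15/2, d(JS,O)=9, d(JS,V)=9/2
iteration 2: select B,F (d=2); attach at lengths (1, 1); label the merged cluster BF
  updated: d(BF,D)=23/2, d(BF,E)=29/2, d(BF,JS)=10, d(BF,O)=15/2, d(BF,V)=9
iteration 3: select D,JS (d=5/2); attach at lengths (5/4, 3/4); label the merged cluster DJS
  updated: d(BF,DJS)=21/2, d(DJS,E)=29/3, d(DJS,O)=28/3, d(DJS,V)=20/3
iteration 4: select DJS,V (d=20/3); attach at lengths (25/12, 10/3); label the merged cluster DJSV
  updated: d(BF,DJSV)=81/8, d(DJSV,E)=23/2, d(DJSV,O)=41/4
iteration 5: select BF,O (d=15/2); attach at lengths (11/4, 15/4); label the merged cluster BFO
  updated: d(BFO,DJSV)=61/6, d(BFO,E)=13
iteration 6: select BFO,DJSV (d=61/6); attach at lengths (4/3, 7/4); label the merged cluster BDFJOSV
  updated: d(BDFJOSV,E)=85/7
iteration 7: select BDFJOSV,E (d=85/7); attach at lengths (83/84, 85/14); label the merged cluster BDEFJOSV
final tree: ((((B:1,F:1):11/4,O:15/4):4/3,((D:5/4,(J:1/2,S:1/2):3/4):25/12,V:10/3):7/4):83/84,E:85/14)
total length: 2273/84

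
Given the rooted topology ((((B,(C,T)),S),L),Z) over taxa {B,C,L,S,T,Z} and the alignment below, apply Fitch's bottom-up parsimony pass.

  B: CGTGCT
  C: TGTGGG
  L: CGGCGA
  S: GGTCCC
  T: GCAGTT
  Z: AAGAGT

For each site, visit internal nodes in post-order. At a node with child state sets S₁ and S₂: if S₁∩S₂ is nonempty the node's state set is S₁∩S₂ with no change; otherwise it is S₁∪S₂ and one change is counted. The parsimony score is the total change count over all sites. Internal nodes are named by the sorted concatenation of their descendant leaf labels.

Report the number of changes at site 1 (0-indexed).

2

site 0, node CT: C={T} ∪ T={G} → {G,T} (+1)
site 0, node BCT: B={C} ∪ CT={G,T} → {C,G,T} (+1)
site 0, node BCST: BCT={C,G,T} ∩ S={G} → {G} (+0)
site 0, node BCLST: BCST={G} ∪ L={C} → {C,G} (+1)
site 0, node BCLSTZ: BCLST={C,G} ∪ Z={A} → {A,C,G} (+1)
site 1, node CT: C={G} ∪ T={C} → {C,G} (+1)
site 1, node BCT: B={G} ∩ CT={C,G} → {G} (+0)
site 1, node BCST: BCT={G} ∩ S={G} → {G} (+0)
site 1, node BCLST: BCST={G} ∩ L={G} → {G} (+0)
site 1, node BCLSTZ: BCLST={G} ∪ Z={A} → {A,G} (+1)
site 2, node CT: C={T} ∪ T={A} → {A,T} (+1)
site 2, node BCT: B={T} ∩ CT={A,T} → {T} (+0)
site 2, node BCST: BCT={T} ∩ S={T} → {T} (+0)
site 2, node BCLST: BCST={T} ∪ L={G} → {G,T} (+1)
site 2, node BCLSTZ: BCLST={G,T} ∩ Z={G} → {G} (+0)
site 3, node CT: C={G} ∩ T={G} → {G} (+0)
site 3, node BCT: B={G} ∩ CT={G} → {G} (+0)
site 3, node BCST: BCT={G} ∪ S={C} → {C,G} (+1)
site 3, node BCLST: BCST={C,G} ∩ L={C} → {C} (+0)
site 3, node BCLSTZ: BCLST={C} ∪ Z={A} → {A,C} (+1)
site 4, node CT: C={G} ∪ T={T} → {G,T} (+1)
site 4, node BCT: B={C} ∪ CT={G,T} → {C,G,T} (+1)
site 4, node BCST: BCT={C,G,T} ∩ S={C} → {C} (+0)
site 4, node BCLST: BCST={C} ∪ L={G} → {C,G} (+1)
site 4, node BCLSTZ: BCLST={C,G} ∩ Z={G} → {G} (+0)
site 5, node CT: C={G} ∪ T={T} → {G,T} (+1)
site 5, node BCT: B={T} ∩ CT={G,T} → {T} (+0)
site 5, node BCST: BCT={T} ∪ S={C} → {C,T} (+1)
site 5, node BCLST: BCST={C,T} ∪ L={A} → {A,C,T} (+1)
site 5, node BCLSTZ: BCLST={A,C,T} ∩ Z={T} → {T} (+0)
per-site changes: [4, 2, 2, 2, 3, 3]; total = 16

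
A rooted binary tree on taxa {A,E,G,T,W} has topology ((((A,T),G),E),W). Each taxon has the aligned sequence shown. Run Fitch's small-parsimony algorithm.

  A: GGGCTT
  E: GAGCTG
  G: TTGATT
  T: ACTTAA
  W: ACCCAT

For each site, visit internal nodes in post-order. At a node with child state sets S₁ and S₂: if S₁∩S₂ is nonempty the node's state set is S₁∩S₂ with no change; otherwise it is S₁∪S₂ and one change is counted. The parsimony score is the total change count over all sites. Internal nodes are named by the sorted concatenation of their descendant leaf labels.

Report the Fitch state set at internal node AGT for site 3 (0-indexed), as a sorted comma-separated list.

site 0, node AT: A={G} ∪ T={A} → {A,G} (+1)
site 0, node AGT: AT={A,G} ∪ G={T} → {A,G,T} (+1)
site 0, node AEGT: AGT={A,G,T} ∩ E={G} → {G} (+0)
site 0, node AEGTW: AEGT={G} ∪ W={A} → {A,G} (+1)
site 1, node AT: A={G} ∪ T={C} → {C,G} (+1)
site 1, node AGT: AT={C,G} ∪ G={T} → {C,G,T} (+1)
site 1, node AEGT: AGT={C,G,T} ∪ E={A} → {A,C,G,T} (+1)
site 1, node AEGTW: AEGT={A,C,G,T} ∩ W={C} → {C} (+0)
site 2, node AT: A={G} ∪ T={T} → {G,T} (+1)
site 2, node AGT: AT={G,T} ∩ G={G} → {G} (+0)
site 2, node AEGT: AGT={G} ∩ E={G} → {G} (+0)
site 2, node AEGTW: AEGT={G} ∪ W={C} → {C,G} (+1)
site 3, node AT: A={C} ∪ T={T} → {C,T} (+1)
site 3, node AGT: AT={C,T} ∪ G={A} → {A,C,T} (+1)
site 3, node AEGT: AGT={A,C,T} ∩ E={C} → {C} (+0)
site 3, node AEGTW: AEGT={C} ∩ W={C} → {C} (+0)
site 4, node AT: A={T} ∪ T={A} → {A,T} (+1)
site 4, node AGT: AT={A,T} ∩ G={T} → {T} (+0)
site 4, node AEGT: AGT={T} ∩ E={T} → {T} (+0)
site 4, node AEGTW: AEGT={T} ∪ W={A} → {A,T} (+1)
site 5, node AT: A={T} ∪ T={A} → {A,T} (+1)
site 5, node AGT: AT={A,T} ∩ G={T} → {T} (+0)
site 5, node AEGT: AGT={T} ∪ E={G} → {G,T} (+1)
site 5, node AEGTW: AEGT={G,T} ∩ W={T} → {T} (+0)
per-site changes: [3, 3, 2, 2, 2, 2]; total = 14

A,C,T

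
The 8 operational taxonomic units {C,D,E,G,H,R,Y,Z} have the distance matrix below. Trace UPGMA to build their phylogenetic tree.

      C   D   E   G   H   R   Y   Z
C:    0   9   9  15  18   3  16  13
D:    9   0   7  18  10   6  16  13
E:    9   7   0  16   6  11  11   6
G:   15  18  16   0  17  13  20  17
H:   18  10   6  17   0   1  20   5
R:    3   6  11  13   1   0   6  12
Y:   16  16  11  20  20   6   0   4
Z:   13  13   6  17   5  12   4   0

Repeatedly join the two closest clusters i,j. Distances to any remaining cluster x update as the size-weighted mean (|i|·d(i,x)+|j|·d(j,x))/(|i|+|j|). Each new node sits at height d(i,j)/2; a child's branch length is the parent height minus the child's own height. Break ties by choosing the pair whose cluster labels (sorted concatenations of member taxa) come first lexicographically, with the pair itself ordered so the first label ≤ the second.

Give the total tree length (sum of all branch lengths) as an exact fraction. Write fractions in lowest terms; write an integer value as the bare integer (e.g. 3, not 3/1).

step 1: merge (H,R) at d=1; branch lengths H→1/2, R→1/2; new cluster HR
  updated: d(C,HR)=21/2, d(D,HR)=8, d(E,HR)=17/2, d(G,HR)=15, d(HR,Y)=13, d(HR,Z)=17/2
step 2: merge (Y,Z) at d=4; branch lengths Y→2, Z→2; new cluster YZ
  updated: d(C,YZ)=29/2, d(D,YZ)=29/2, d(E,YZ)=17/2, d(G,YZ)=37/2, d(HR,YZ)=43/4
step 3: merge (D,E) at d=7; branch lengths D→7/2, E→7/2; new cluster DE
  updated: d(C,DE)=9, d(DE,G)=17, d(DE,HR)=33/4, d(DE,YZ)=23/2
step 4: merge (DE,HR) at d=33/4; branch lengths DE→5/8, HR→29/8; new cluster DEHR
  updated: d(C,DEHR)=39/4, d(DEHR,G)=16, d(DEHR,YZ)=89/8
step 5: merge (C,DEHR) at d=39/4; branch lengths C→39/8, DEHR→3/4; new cluster CDEHR
  updated: d(CDEHR,G)=79/5, d(CDEHR,YZ)=59/5
step 6: merge (CDEHR,YZ) at d=59/5; branch lengths CDEHR→41/40, YZ→39/10; new cluster CDEHRYZ
  updated: d(CDEHRYZ,G)=116/7
step 7: merge (CDEHRYZ,G) at d=116/7; branch lengths CDEHRYZ→167/70, G→58/7; new cluster CDEGHRYZ
final tree: (((C:39/8,((D:7/2,E:7/2):5/8,(H:1/2,R:1/2):29/8):3/4):41/40,(Y:2,Z:2):39/10):167/70,G:58/7)
total length: 2623/70

2623/70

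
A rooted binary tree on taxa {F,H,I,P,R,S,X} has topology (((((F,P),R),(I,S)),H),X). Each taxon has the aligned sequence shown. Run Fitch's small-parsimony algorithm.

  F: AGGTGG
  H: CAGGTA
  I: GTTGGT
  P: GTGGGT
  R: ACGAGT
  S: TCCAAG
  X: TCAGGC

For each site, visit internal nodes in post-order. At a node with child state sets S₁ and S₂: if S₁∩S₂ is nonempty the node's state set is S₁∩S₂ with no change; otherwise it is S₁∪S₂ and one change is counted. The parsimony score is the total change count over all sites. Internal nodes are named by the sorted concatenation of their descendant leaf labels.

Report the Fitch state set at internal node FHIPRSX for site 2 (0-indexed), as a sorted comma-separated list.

A,G

FP@0: {A} ∪ {G} = {A,G} (union, +1)
FPR@0: {A,G} ∩ {A} = {A} (intersection, +0)
IS@0: {G} ∪ {T} = {G,T} (union, +1)
FIPRS@0: {A} ∪ {G,T} = {A,G,T} (union, +1)
FHIPRS@0: {A,G,T} ∪ {C} = {A,C,G,T} (union, +1)
FHIPRSX@0: {A,C,G,T} ∩ {T} = {T} (intersection, +0)
FP@1: {G} ∪ {T} = {G,T} (union, +1)
FPR@1: {G,T} ∪ {C} = {C,G,T} (union, +1)
IS@1: {T} ∪ {C} = {C,T} (union, +1)
FIPRS@1: {C,G,T} ∩ {C,T} = {C,T} (intersection, +0)
FHIPRS@1: {C,T} ∪ {A} = {A,C,T} (union, +1)
FHIPRSX@1: {A,C,T} ∩ {C} = {C} (intersection, +0)
FP@2: {G} ∩ {G} = {G} (intersection, +0)
FPR@2: {G} ∩ {G} = {G} (intersection, +0)
IS@2: {T} ∪ {C} = {C,T} (union, +1)
FIPRS@2: {G} ∪ {C,T} = {C,G,T} (union, +1)
FHIPRS@2: {C,G,T} ∩ {G} = {G} (intersection, +0)
FHIPRSX@2: {G} ∪ {A} = {A,G} (union, +1)
FP@3: {T} ∪ {G} = {G,T} (union, +1)
FPR@3: {G,T} ∪ {A} = {A,G,T} (union, +1)
IS@3: {G} ∪ {A} = {A,G} (union, +1)
FIPRS@3: {A,G,T} ∩ {A,G} = {A,G} (intersection, +0)
FHIPRS@3: {A,G} ∩ {G} = {G} (intersection, +0)
FHIPRSX@3: {G} ∩ {G} = {G} (intersection, +0)
FP@4: {G} ∩ {G} = {G} (intersection, +0)
FPR@4: {G} ∩ {G} = {G} (intersection, +0)
IS@4: {G} ∪ {A} = {A,G} (union, +1)
FIPRS@4: {G} ∩ {A,G} = {G} (intersection, +0)
FHIPRS@4: {G} ∪ {T} = {G,T} (union, +1)
FHIPRSX@4: {G,T} ∩ {G} = {G} (intersection, +0)
FP@5: {G} ∪ {T} = {G,T} (union, +1)
FPR@5: {G,T} ∩ {T} = {T} (intersection, +0)
IS@5: {T} ∪ {G} = {G,T} (union, +1)
FIPRS@5: {T} ∩ {G,T} = {T} (intersection, +0)
FHIPRS@5: {T} ∪ {A} = {A,T} (union, +1)
FHIPRSX@5: {A,T} ∪ {C} = {A,C,T} (union, +1)
per-site changes: [4, 4, 3, 3, 2, 4]; total = 20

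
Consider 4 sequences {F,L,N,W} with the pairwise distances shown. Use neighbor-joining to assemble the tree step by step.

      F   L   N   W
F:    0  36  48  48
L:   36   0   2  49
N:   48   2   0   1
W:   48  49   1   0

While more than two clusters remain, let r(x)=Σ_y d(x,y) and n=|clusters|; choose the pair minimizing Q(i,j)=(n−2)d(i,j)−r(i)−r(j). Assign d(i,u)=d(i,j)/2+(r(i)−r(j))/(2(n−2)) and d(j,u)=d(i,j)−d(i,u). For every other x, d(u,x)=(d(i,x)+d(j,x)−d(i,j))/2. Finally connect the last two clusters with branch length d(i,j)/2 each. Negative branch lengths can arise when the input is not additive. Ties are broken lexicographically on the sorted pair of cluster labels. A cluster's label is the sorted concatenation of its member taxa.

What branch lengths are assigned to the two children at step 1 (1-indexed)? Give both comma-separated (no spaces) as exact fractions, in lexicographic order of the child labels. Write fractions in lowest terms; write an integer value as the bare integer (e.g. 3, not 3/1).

1. join F+L (d=36, Q=-147) ⇒ FL; edges |F|=117/4, |L|=27/4
  updated: d(FL,N)=7, d(FL,W)=61/2
2. join FL+N (d=7, Q=-77/2) ⇒ FLN; edges |FL|=73/4, |N|=-45/4
  updated: d(FLN,W)=49/4
3. join FLN+W (d=49/4) ⇒ FLNW; edges |FLN|=49/8, |W|=49/8
final tree: (((F:117/4,L:27/4):73/4,N:-45/4):49/8,W:49/8)
total length: 221/4

117/4,27/4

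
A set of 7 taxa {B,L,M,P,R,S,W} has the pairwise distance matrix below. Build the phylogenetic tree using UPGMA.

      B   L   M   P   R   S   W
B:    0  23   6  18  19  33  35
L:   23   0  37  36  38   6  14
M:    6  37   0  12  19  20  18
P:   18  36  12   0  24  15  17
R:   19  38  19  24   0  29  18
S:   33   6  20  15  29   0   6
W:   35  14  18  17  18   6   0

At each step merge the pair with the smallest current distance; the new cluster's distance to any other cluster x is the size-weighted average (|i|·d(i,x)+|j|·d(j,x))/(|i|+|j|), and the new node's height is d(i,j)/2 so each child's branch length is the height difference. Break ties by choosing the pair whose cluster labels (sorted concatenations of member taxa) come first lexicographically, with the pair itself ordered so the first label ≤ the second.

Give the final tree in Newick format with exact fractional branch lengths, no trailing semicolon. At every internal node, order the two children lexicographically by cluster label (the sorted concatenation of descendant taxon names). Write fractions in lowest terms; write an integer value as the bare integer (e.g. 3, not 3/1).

((((B:3,M:3):9/2,P:15/2):17/6,R:31/3):71/24,((L:3,S:3):2,W:5):199/24)

step 1: merge (B,M) at d=6; branch lengths B→3, M→3; new cluster BM
  updated: d(BM,L)=30, d(BM,P)=15, d(BM,R)=19, d(BM,S)=53/2, d(BM,W)=53/2
step 2: merge (L,S) at d=6; branch lengths L→3, S→3; new cluster LS
  updated: d(BM,LS)=113/4, d(LS,P)=51/2, d(LS,R)=67/2, d(LS,W)=10
step 3: merge (LS,W) at d=10; branch lengths LS→2, W→5; new cluster LSW
  updated: d(BM,LSW)=83/3, d(LSW,P)=68/3, d(LSW,R)=85/3
step 4: merge (BM,P) at d=15; branch lengths BM→9/2, P→15/2; new cluster BMP
  updated: d(BMP,LSW)=26, d(BMP,R)=62/3
step 5: merge (BMP,R) at d=62/3; branch lengths BMP→17/6, R→31/3; new cluster BMPR
  updated: d(BMPR,LSW)=319/12
step 6: merge (BMPR,LSW) at d=319/12; branch lengths BMPR→71/24, LSW→199/24; new cluster BLMPRSW
final tree: ((((B:3,M:3):9/2,P:15/2):17/6,R:31/3):71/24,((L:3,S:3):2,W:5):199/24)
total length: 665/12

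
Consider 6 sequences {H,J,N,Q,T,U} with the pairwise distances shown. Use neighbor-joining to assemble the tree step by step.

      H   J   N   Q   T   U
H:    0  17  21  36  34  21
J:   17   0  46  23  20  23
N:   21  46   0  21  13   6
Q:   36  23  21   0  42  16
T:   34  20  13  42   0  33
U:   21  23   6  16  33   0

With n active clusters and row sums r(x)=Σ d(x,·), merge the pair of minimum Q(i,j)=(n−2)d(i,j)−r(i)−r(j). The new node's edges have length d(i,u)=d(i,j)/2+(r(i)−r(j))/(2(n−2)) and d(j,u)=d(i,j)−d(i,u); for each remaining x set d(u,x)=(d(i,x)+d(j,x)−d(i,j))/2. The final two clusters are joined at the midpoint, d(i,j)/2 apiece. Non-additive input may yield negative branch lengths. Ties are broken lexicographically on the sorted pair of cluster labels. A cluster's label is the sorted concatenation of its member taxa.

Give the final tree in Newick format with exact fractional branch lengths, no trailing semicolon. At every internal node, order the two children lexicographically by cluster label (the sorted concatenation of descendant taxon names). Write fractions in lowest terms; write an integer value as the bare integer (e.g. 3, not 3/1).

((((H:113/12,J:91/12):27/4,(N:17/8,T:87/8):17/2):5/2,Q:103/8):25/16,U:25/16)

step 1: merge (N,T) at d=13, Q=-197; branch lengths N→17/8, T→87/8; new cluster NT
  updated: d(H,NT)=21, d(J,NT)=53/2, d(NT,Q)=25, d(NT,U)=13
step 2: merge (H,J) at d=17, Q=-267/2; branch lengths H→113/12, J→91/12; new cluster HJ
  updated: d(HJ,NT)=61/4, d(HJ,Q)=21, d(HJ,U)=27/2
step 3: merge (HJ,NT) at d=61/4, Q=-145/2; branch lengths HJ→27/4, NT→17/2; new cluster HJNT
  updated: d(HJNT,Q)=123/8, d(HJNT,U)=45/8
step 4: merge (HJNT,Q) at d=123/8, Q=-37; branch lengths HJNT→5/2, Q→103/8; new cluster HJNQT
  updated: d(HJNQT,U)=25/8
step 5: merge (HJNQT,U) at d=25/8; branch lengths HJNQT→25/16, U→25/16; new cluster HJNQTU
final tree: ((((H:113/12,J:91/12):27/4,(N:17/8,T:87/8):17/2):5/2,Q:103/8):25/16,U:25/16)
total length: 255/4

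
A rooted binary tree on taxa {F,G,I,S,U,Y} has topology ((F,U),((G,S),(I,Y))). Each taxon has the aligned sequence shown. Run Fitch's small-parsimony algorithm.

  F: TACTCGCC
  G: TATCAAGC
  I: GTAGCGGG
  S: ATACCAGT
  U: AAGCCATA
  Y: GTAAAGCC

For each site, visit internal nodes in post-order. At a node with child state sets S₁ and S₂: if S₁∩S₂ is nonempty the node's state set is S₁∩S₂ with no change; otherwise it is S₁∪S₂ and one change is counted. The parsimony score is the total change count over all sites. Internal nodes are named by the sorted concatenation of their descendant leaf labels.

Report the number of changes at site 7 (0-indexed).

3

[col 0] FU: children F:{T}, U:{A} ∪→ {A,T}; cost 1
[col 0] GS: children G:{T}, S:{A} ∪→ {A,T}; cost 1
[col 0] IY: children I:{G}, Y:{G} ∩→ {G}; cost 0
[col 0] GISY: children GS:{A,T}, IY:{G} ∪→ {A,G,T}; cost 1
[col 0] FGISUY: children FU:{A,T}, GISY:{A,G,T} ∩→ {A,T}; cost 0
[col 1] FU: children F:{A}, U:{A} ∩→ {A}; cost 0
[col 1] GS: children G:{A}, S:{T} ∪→ {A,T}; cost 1
[col 1] IY: children I:{T}, Y:{T} ∩→ {T}; cost 0
[col 1] GISY: children GS:{A,T}, IY:{T} ∩→ {T}; cost 0
[col 1] FGISUY: children FU:{A}, GISY:{T} ∪→ {A,T}; cost 1
[col 2] FU: children F:{C}, U:{G} ∪→ {C,G}; cost 1
[col 2] GS: children G:{T}, S:{A} ∪→ {A,T}; cost 1
[col 2] IY: children I:{A}, Y:{A} ∩→ {A}; cost 0
[col 2] GISY: children GS:{A,T}, IY:{A} ∩→ {A}; cost 0
[col 2] FGISUY: children FU:{C,G}, GISY:{A} ∪→ {A,C,G}; cost 1
[col 3] FU: children F:{T}, U:{C} ∪→ {C,T}; cost 1
[col 3] GS: children G:{C}, S:{C} ∩→ {C}; cost 0
[col 3] IY: children I:{G}, Y:{A} ∪→ {A,G}; cost 1
[col 3] GISY: children GS:{C}, IY:{A,G} ∪→ {A,C,G}; cost 1
[col 3] FGISUY: children FU:{C,T}, GISY:{A,C,G} ∩→ {C}; cost 0
[col 4] FU: children F:{C}, U:{C} ∩→ {C}; cost 0
[col 4] GS: children G:{A}, S:{C} ∪→ {A,C}; cost 1
[col 4] IY: children I:{C}, Y:{A} ∪→ {A,C}; cost 1
[col 4] GISY: children GS:{A,C}, IY:{A,C} ∩→ {A,C}; cost 0
[col 4] FGISUY: children FU:{C}, GISY:{A,C} ∩→ {C}; cost 0
[col 5] FU: children F:{G}, U:{A} ∪→ {A,G}; cost 1
[col 5] GS: children G:{A}, S:{A} ∩→ {A}; cost 0
[col 5] IY: children I:{G}, Y:{G} ∩→ {G}; cost 0
[col 5] GISY: children GS:{A}, IY:{G} ∪→ {A,G}; cost 1
[col 5] FGISUY: children FU:{A,G}, GISY:{A,G} ∩→ {A,G}; cost 0
[col 6] FU: children F:{C}, U:{T} ∪→ {C,T}; cost 1
[col 6] GS: children G:{G}, S:{G} ∩→ {G}; cost 0
[col 6] IY: children I:{G}, Y:{C} ∪→ {C,G}; cost 1
[col 6] GISY: children GS:{G}, IY:{C,G} ∩→ {G}; cost 0
[col 6] FGISUY: children FU:{C,T}, GISY:{G} ∪→ {C,G,T}; cost 1
[col 7] FU: children F:{C}, U:{A} ∪→ {A,C}; cost 1
[col 7] GS: children G:{C}, S:{T} ∪→ {C,T}; cost 1
[col 7] IY: children I:{G}, Y:{C} ∪→ {C,G}; cost 1
[col 7] GISY: children GS:{C,T}, IY:{C,G} ∩→ {C}; cost 0
[col 7] FGISUY: children FU:{A,C}, GISY:{C} ∩→ {C}; cost 0
per-site changes: [3, 2, 3, 3, 2, 2, 3, 3]; total = 21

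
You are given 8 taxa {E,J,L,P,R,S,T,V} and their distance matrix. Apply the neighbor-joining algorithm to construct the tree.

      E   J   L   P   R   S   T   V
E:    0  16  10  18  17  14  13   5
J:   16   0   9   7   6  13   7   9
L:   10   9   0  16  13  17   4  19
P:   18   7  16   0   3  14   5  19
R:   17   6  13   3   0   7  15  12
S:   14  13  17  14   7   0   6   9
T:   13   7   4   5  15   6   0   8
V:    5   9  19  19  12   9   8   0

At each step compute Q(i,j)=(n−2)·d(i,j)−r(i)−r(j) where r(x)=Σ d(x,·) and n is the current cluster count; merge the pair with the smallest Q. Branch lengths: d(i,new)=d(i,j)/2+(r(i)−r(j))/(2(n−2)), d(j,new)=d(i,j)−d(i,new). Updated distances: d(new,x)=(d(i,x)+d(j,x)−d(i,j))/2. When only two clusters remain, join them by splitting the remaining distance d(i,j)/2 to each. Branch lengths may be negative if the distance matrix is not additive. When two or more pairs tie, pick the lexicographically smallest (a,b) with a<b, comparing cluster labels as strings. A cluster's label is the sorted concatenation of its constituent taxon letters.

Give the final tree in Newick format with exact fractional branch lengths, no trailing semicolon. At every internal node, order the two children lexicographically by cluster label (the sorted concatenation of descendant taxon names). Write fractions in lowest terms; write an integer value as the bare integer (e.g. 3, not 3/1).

((((E:7/2,V:3/2):67/16,S:77/16):7/4,(J:55/24,(P:2,R:1):65/24):19/8):5/4,(L:75/16,T:-11/16):5/4)

step 1: merge (E,V) at d=5, Q=-144; branch lengths E→7/2, V→3/2; new cluster EV
  updated: d(EV,J)=10, d(EV,L)=12, d(EV,P)=16, d(EV,R)=12, d(EV,S)=9, d(EV,T)=8
step 2: merge (P,R) at d=3, Q=-102; branch lengths P→2, R→1; new cluster PR
  updated: d(EV,PR)=25/2, d(J,PR)=5, d(L,PR)=13, d(PR,S)=9, d(PR,T)=17/2
step 3: merge (L,T) at d=4, Q=-145/2; branch lengths L→75/16, T→-11/16; new cluster LT
  updated: d(EV,LT)=8, d(J,LT)=6, d(LT,PR)=35/4, d(LT,S)=19/2
step 4: merge (J,PR) at d=5, Q=-217/4; branch lengths J→55/24, PR→65/24; new cluster JPR
  updated: d(EV,JPR)=35/4, d(JPR,LT)=39/8, d(JPR,S)=17/2
step 5: merge (EV,S) at d=9, Q=-139/4; branch lengths EV→67/16, S→77/16; new cluster ESV
  updated: d(ESV,JPR)=33/8, d(ESV,LT)=17/4
step 6: merge (ESV,JPR) at d=33/8, Q=-53/4; branch lengths ESV→7/4, JPR→19/8; new cluster EJPRSV
  updated: d(EJPRSV,LT)=5/2
step 7: merge (EJPRSV,LT) at d=5/2; branch lengths EJPRSV→5/4, LT→5/4; new cluster EJLPRSTV
final tree: ((((E:7/2,V:3/2):67/16,S:77/16):7/4,(J:55/24,(P:2,R:1):65/24):19/8):5/4,(L:75/16,T:-11/16):5/4)
total length: 261/8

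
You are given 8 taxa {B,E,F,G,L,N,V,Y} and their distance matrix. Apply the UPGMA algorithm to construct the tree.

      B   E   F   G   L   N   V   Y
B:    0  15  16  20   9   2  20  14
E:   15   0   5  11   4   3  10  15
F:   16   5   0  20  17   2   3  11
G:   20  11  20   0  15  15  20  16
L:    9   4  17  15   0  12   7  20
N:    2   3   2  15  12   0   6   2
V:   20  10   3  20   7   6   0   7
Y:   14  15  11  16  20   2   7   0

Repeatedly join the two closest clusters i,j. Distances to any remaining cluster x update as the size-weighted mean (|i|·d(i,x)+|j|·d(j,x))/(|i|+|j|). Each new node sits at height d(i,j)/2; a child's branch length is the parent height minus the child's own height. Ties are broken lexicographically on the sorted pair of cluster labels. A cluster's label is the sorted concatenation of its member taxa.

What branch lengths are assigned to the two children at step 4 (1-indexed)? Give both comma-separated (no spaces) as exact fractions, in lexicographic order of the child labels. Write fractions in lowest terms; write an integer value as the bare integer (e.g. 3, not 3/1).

3,4

iteration 1: select B,N (d=2); attach at lengths (1, 1); label the merged cluster BN
  updated: d(BN,E)=9, d(BN,F)=9, d(BN,G)=35/2, d(BN,L)=21/2, d(BN,V)=13, d(BN,Y)=8
iteration 2: select F,V (d=3); attach at lengths (3/2, 3/2); label the merged cluster FV
  updated: d(BN,FV)=11, d(E,FV)=15/2, d(FV,G)=20, d(FV,L)=12, d(FV,Y)=9
iteration 3: select E,L (d=4); attach at lengths (2, 2); label the merged cluster EL
  updated: d(BN,EL)=39/4, d(EL,FV)=39/4, d(EL,G)=13, d(EL,Y)=35/2
iteration 4: select BN,Y (d=8); attach at lengths (3, 4); label the merged cluster BNY
  updated: d(BNY,EL)=37/3, d(BNY,FV)=31/3, d(BNY,G)=17
iteration 5: select EL,FV (d=39/4); attach at lengths (23/8, 27/8); label the merged cluster EFLV
  updated: d(BNY,EFLV)=34/3, d(EFLV,G)=33/2
iteration 6: select BNY,EFLV (d=34/3); attach at lengths (5/3, 19/24); label the merged cluster BEFLNVY
  updated: d(BEFLNVY,G)=117/7
iteration 7: select BEFLNVY,G (d=117/7); attach at lengths (113/42, 117/14); label the merged cluster BEFGLNVY
final tree: ((((B:1,N:1):3,Y:4):5/3,((E:2,L:2):23/8,(F:3/2,V:3/2):27/8):19/24):113/42,G:117/14)
total length: 6007/168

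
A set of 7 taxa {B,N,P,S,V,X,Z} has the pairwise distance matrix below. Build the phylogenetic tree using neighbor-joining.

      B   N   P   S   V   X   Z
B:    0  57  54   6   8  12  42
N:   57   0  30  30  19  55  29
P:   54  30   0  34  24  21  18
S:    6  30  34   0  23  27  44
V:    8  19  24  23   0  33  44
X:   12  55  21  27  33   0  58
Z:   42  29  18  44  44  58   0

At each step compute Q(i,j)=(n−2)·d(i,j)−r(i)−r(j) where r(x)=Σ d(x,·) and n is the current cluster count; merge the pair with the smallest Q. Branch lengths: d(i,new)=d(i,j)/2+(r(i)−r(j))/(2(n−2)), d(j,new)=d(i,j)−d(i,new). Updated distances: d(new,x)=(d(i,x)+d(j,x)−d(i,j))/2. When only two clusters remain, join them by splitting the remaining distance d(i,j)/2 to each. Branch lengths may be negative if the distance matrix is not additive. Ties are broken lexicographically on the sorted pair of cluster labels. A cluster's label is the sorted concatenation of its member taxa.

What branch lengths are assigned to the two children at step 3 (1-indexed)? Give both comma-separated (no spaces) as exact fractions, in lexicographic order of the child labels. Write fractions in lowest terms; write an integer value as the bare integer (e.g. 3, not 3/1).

step 1: merge (P,Z) at d=18, Q=-326; branch lengths P→18/5, Z→72/5; new cluster PZ
  updated: d(B,PZ)=39, d(N,PZ)=41/2, d(PZ,S)=30, d(PZ,V)=25, d(PZ,X)=61/2
step 2: merge (N,PZ) at d=41/2, Q=-489/2; branch lengths N→237/16, PZ→91/16; new cluster NPZ
  updated: d(B,NPZ)=151/4, d(NPZ,S)=79/4, d(NPZ,V)=47/4, d(NPZ,X)=65/2
step 3: merge (NPZ,V) at d=47/4, Q=-569/4; branch lengths NPZ→245/24, V→37/24; new cluster NPVZ
  updated: d(B,NPVZ)=17, d(NPVZ,S)=31/2, d(NPVZ,X)=215/8
step 4: merge (B,X) at d=12, Q=-615/8; branch lengths B→-55/32, X→439/32; new cluster BX
  updated: d(BX,NPVZ)=255/16, d(BX,S)=21/2
step 5: merge (BX,NPVZ) at d=255/16, Q=-671/16; branch lengths BX→175/32, NPVZ→335/32; new cluster BNPVXZ
  updated: d(BNPVXZ,S)=161/32
step 6: merge (BNPVXZ,S) at d=161/32; branch lengths BNPVXZ→161/64, S→161/64; new cluster BNPSVXZ
final tree: (((B:-55/32,X:439/32):175/32,((N:237/16,(P:18/5,Z:72/5):91/16):245/24,V:37/24):335/32):161/64,S:161/64)
total length: 2663/32

245/24,37/24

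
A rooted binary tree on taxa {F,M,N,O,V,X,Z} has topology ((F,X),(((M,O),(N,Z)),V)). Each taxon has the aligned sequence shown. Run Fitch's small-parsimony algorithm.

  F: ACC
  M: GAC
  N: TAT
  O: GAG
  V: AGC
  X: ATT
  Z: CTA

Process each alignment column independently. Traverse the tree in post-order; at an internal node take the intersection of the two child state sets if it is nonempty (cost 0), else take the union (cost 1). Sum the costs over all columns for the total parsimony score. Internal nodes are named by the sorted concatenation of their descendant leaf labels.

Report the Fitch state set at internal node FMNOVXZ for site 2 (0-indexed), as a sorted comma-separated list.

[col 0] FX: children F:{A}, X:{A} ∩→ {A}; cost 0
[col 0] MO: children M:{G}, O:{G} ∩→ {G}; cost 0
[col 0] NZ: children N:{T}, Z:{C} ∪→ {C,T}; cost 1
[col 0] MNOZ: children MO:{G}, NZ:{C,T} ∪→ {C,G,T}; cost 1
[col 0] MNOVZ: children MNOZ:{C,G,T}, V:{A} ∪→ {A,C,G,T}; cost 1
[col 0] FMNOVXZ: children FX:{A}, MNOVZ:{A,C,G,T} ∩→ {A}; cost 0
[col 1] FX: children F:{C}, X:{T} ∪→ {C,T}; cost 1
[col 1] MO: children M:{A}, O:{A} ∩→ {A}; cost 0
[col 1] NZ: children N:{A}, Z:{T} ∪→ {A,T}; cost 1
[col 1] MNOZ: children MO:{A}, NZ:{A,T} ∩→ {A}; cost 0
[col 1] MNOVZ: children MNOZ:{A}, V:{G} ∪→ {A,G}; cost 1
[col 1] FMNOVXZ: children FX:{C,T}, MNOVZ:{A,G} ∪→ {A,C,G,T}; cost 1
[col 2] FX: children F:{C}, X:{T} ∪→ {C,T}; cost 1
[col 2] MO: children M:{C}, O:{G} ∪→ {C,G}; cost 1
[col 2] NZ: children N:{T}, Z:{A} ∪→ {A,T}; cost 1
[col 2] MNOZ: children MO:{C,G}, NZ:{A,T} ∪→ {A,C,G,T}; cost 1
[col 2] MNOVZ: children MNOZ:{A,C,G,T}, V:{C} ∩→ {C}; cost 0
[col 2] FMNOVXZ: children FX:{C,T}, MNOVZ:{C} ∩→ {C}; cost 0
per-site changes: [3, 4, 4]; total = 11

C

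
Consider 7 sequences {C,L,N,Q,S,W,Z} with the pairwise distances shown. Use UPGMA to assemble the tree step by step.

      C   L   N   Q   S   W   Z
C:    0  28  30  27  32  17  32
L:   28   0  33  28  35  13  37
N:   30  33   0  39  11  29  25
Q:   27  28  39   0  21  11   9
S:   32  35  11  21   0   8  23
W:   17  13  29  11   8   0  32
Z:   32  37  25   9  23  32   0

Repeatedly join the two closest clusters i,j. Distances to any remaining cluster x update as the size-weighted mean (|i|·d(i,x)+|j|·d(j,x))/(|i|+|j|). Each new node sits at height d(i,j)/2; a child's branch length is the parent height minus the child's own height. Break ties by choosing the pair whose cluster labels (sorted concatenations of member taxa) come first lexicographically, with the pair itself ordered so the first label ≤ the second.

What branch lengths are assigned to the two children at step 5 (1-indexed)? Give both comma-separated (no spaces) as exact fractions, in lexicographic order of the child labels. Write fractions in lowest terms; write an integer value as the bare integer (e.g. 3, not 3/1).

step 1: merge (S,W) at d=8; branch lengths S→4, W→4; new cluster SW
  updated: d(C,SW)=49/2, d(L,SW)=24, d(N,SW)=20, d(Q,SW)=16, d(SW,Z)=55/2
step 2: merge (Q,Z) at d=9; branch lengths Q→9/2, Z→9/2; new cluster QZ
  updated: d(C,QZ)=59/2, d(L,QZ)=65/2, d(N,QZ)=32, d(QZ,SW)=87/4
step 3: merge (N,SW) at d=20; branch lengths N→10, SW→6; new cluster NSW
  updated: d(C,NSW)=79/3, d(L,NSW)=27, d(NSW,QZ)=151/6
step 4: merge (NSW,QZ) at d=151/6; branch lengths NSW→31/12, QZ→97/12; new cluster NQSWZ
  updated: d(C,NQSWZ)=138/5, d(L,NQSWZ)=146/5
step 5: merge (C,NQSWZ) at d=138/5; branch lengths C→69/5, NQSWZ→73/60; new cluster CNQSWZ
  updated: d(CNQSWZ,L)=29
step 6: merge (CNQSWZ,L) at d=29; branch lengths CNQSWZ→7/10, L→29/2; new cluster CLNQSWZ
final tree: ((C:69/5,((N:10,(S:4,W:4):6):31/12,(Q:9/2,Z:9/2):97/12):73/60):7/10,L:29/2)
total length: 4433/60

69/5,73/60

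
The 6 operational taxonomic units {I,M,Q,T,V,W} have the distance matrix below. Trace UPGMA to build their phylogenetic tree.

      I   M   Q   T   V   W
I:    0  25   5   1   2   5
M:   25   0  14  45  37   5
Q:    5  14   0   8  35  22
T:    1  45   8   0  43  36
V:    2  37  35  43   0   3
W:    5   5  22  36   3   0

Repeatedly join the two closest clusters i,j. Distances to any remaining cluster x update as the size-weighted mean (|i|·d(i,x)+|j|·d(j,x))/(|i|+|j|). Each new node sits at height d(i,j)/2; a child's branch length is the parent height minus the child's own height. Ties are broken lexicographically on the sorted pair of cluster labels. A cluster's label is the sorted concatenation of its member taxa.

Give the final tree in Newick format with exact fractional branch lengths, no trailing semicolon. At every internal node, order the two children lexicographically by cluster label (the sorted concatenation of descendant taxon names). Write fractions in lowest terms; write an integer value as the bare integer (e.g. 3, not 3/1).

step 1: merge (I,T) at d=1; branch lengths I→1/2, T→1/2; new cluster IT
  updated: d(IT,M)=35, d(IT,Q)=13/2, d(IT,V)=45/2, d(IT,W)=41/2
step 2: merge (V,W) at d=3; branch lengths V→3/2, W→3/2; new cluster VW
  updated: d(IT,VW)=43/2, d(M,VW)=21, d(Q,VW)=57/2
step 3: merge (IT,Q) at d=13/2; branch lengths IT→11/4, Q→13/4; new cluster IQT
  updated: d(IQT,M)=28, d(IQT,VW)=143/6
step 4: merge (M,VW) at d=21; branch lengths M→21/2, VW→9; new cluster MVW
  updated: d(IQT,MVW)=227/9
step 5: merge (IQT,MVW) at d=227/9; branch lengths IQT→337/36, MVW→19/9; new cluster IMQTVW
final tree: (((I:1/2,T:1/2):11/4,Q:13/4):337/36,(M:21/2,(V:3/2,W:3/2):9):19/9)
total length: 1475/36

(((I:1/2,T:1/2):11/4,Q:13/4):337/36,(M:21/2,(V:3/2,W:3/2):9):19/9)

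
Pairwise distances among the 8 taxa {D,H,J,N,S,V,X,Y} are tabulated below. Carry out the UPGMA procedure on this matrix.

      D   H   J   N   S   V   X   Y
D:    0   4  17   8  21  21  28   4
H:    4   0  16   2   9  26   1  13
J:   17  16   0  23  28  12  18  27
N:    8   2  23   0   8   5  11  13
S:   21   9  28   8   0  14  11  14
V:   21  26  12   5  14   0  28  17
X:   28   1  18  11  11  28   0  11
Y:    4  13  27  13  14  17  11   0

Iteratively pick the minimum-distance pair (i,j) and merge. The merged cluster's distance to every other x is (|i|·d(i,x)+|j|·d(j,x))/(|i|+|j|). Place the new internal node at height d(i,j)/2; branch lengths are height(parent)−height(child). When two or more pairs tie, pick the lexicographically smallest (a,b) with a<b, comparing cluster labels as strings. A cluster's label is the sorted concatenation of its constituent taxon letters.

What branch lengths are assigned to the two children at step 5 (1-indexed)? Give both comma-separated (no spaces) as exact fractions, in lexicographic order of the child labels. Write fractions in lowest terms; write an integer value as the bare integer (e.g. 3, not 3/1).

iteration 1: select H,X (d=1); attach at lengths (1/2, 1/2); label the merged cluster HX
  updated: d(D,HX)=16, d(HX,J)=17, d(HX,N)=13/2, d(HX,S)=10, d(HX,V)=27, d(HX,Y)=12
iteration 2: select D,Y (d=4); attach at lengths (2, 2); label the merged cluster DY
  updated: d(DY,HX)=14, d(DY,J)=22, d(DY,N)=21/2, d(DY,S)=35/2, d(DY,V)=19
iteration 3: select N,V (d=5); attach at lengths (5/2, 5/2); label the merged cluster NV
  updated: d(DY,NV)=59/4, d(HX,NV)=67/4, d(J,NV)=35/2, d(NV,S)=11
iteration 4: select HX,S (d=10); attach at lengths (9/2, 5); label the merged cluster HSX
  updated: d(DY,HSX)=91/6, d(HSX,J)=62/3, d(HSX,NV)=89/6
iteration 5: select DY,NV (d=59/4); attach at lengths (43/8, 39/8); label the merged cluster DNVY
  updated: d(DNVY,HSX)=15, d(DNVY,J)=79/4
iteration 6: select DNVY,HSX (d=15); attach at lengths (1/8, 5/2); label the merged cluster DHNSVXY
  updated: d(DHNSVXY,J)=141/7
iteration 7: select DHNSVXY,J (d=141/7); attach at lengths (18/7, 141/14); label the merged cluster DHJNSVXY
final tree: ((((D:2,Y:2):43/8,(N:5/2,V:5/2):39/8):1/8,((H:1/2,X:1/2):9/2,S:5):5/2):18/7,J:141/14)
total length: 2521/56

43/8,39/8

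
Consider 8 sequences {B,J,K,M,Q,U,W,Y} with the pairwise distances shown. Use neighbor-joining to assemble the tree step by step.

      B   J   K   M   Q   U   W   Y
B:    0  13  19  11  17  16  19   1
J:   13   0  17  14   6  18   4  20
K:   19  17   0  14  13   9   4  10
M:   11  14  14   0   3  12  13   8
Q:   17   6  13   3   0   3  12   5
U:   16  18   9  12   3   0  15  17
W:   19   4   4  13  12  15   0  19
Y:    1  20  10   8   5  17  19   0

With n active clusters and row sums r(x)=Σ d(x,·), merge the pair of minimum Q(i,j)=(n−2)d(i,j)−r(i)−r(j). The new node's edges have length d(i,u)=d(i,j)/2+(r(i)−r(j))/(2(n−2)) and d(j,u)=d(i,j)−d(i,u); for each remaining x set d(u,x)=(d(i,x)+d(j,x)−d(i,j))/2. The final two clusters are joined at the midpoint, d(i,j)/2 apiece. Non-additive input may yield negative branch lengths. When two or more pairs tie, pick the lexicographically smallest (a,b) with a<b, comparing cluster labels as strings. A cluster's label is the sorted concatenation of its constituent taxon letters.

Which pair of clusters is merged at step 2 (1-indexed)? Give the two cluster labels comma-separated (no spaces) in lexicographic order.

iteration 1: select B,Y (d=1, Q=-170); attach at lengths (11/6, -5/6); label the merged cluster BY
  updated: d(BY,J)=16, d(BY,K)=14, d(BY,M)=9, d(BY,Q)=21/2, d(BY,U)=16, d(BY,W)=37/2
iteration 2: select J,W (d=4, Q=-243/2); attach at lengths (57/20, 23/20); label the merged cluster JW
  updated: d(BY,JW)=61/4, d(JW,K)=17/2, d(JW,M)=23/2, d(JW,Q)=7, d(JW,U)=29/2
iteration 3: select JW,K (d=17/2, Q=-325/4); attach at lengths (129/32, 143/32); label the merged cluster JKW
  updated: d(BY,JKW)=83/8, d(JKW,M)=17/2, d(JKW,Q)=23/4, d(JKW,U)=15/2
iteration 4: select Q,U (d=3, Q=-207/4); attach at lengths (-29/24, 101/24); label the merged cluster QU
  updated: d(BY,QU)=47/4, d(JKW,QU)=41/8, d(M,QU)=6
iteration 5: select BY,M (d=9, Q=-293/8); attach at lengths (205/32, 83/32); label the merged cluster BMY
  updated: d(BMY,JKW)=79/16, d(BMY,QU)=35/8
iteration 6: select BMY,JKW (d=79/16, Q=-231/16); attach at lengths (67/32, 91/32); label the merged cluster BJKMWY
  updated: d(BJKMWY,QU)=73/32
iteration 7: select BJKMWY,QU (d=73/32); attach at lengths (73/64, 73/64); label the merged cluster BJKMQUWY
final tree: ((((B:11/6,Y:-5/6):205/32,M:83/32):67/32,((J:57/20,W:23/20):129/32,K:143/32):91/32):73/64,(Q:-29/24,U:101/24):73/64)
total length: 1047/32

J,W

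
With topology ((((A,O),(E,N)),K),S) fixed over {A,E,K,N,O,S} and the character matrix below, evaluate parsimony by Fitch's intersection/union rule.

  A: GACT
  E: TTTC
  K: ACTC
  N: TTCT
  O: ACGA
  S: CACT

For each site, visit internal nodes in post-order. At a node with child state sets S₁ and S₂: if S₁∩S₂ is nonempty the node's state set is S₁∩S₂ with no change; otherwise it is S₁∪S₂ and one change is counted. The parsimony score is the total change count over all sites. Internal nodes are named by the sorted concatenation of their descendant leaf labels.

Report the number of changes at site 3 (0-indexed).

3

[col 0] AO: children A:{G}, O:{A} ∪→ {A,G}; cost 1
[col 0] EN: children E:{T}, N:{T} ∩→ {T}; cost 0
[col 0] AENO: children AO:{A,G}, EN:{T} ∪→ {A,G,T}; cost 1
[col 0] AEKNO: children AENO:{A,G,T}, K:{A} ∩→ {A}; cost 0
[col 0] AEKNOS: children AEKNO:{A}, S:{C} ∪→ {A,C}; cost 1
[col 1] AO: children A:{A}, O:{C} ∪→ {A,C}; cost 1
[col 1] EN: children E:{T}, N:{T} ∩→ {T}; cost 0
[col 1] AENO: children AO:{A,C}, EN:{T} ∪→ {A,C,T}; cost 1
[col 1] AEKNO: children AENO:{A,C,T}, K:{C} ∩→ {C}; cost 0
[col 1] AEKNOS: children AEKNO:{C}, S:{A} ∪→ {A,C}; cost 1
[col 2] AO: children A:{C}, O:{G} ∪→ {C,G}; cost 1
[col 2] EN: children E:{T}, N:{C} ∪→ {C,T}; cost 1
[col 2] AENO: children AO:{C,G}, EN:{C,T} ∩→ {C}; cost 0
[col 2] AEKNO: children AENO:{C}, K:{T} ∪→ {C,T}; cost 1
[col 2] AEKNOS: children AEKNO:{C,T}, S:{C} ∩→ {C}; cost 0
[col 3] AO: children A:{T}, O:{A} ∪→ {A,T}; cost 1
[col 3] EN: children E:{C}, N:{T} ∪→ {C,T}; cost 1
[col 3] AENO: children AO:{A,T}, EN:{C,T} ∩→ {T}; cost 0
[col 3] AEKNO: children AENO:{T}, K:{C} ∪→ {C,T}; cost 1
[col 3] AEKNOS: children AEKNO:{C,T}, S:{T} ∩→ {T}; cost 0
per-site changes: [3, 3, 3, 3]; total = 12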